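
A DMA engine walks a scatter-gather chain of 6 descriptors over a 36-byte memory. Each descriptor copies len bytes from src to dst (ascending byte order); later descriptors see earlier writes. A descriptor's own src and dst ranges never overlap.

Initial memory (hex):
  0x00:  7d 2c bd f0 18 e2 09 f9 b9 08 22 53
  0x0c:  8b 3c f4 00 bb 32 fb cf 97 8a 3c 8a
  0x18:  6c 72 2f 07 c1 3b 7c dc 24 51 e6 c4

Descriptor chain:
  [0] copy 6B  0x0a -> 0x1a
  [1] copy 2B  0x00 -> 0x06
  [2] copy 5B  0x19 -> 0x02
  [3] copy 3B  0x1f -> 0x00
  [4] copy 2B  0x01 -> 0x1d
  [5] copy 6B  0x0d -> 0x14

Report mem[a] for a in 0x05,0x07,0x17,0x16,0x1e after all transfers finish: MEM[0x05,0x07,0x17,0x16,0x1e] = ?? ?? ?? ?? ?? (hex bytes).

D0: mem[0x1a..0x1f] <- [22 53 8b 3c f4 00]
D1: mem[0x06..0x07] <- [7d 2c]
D2: mem[0x02..0x06] <- [72 22 53 8b 3c]
D3: mem[0x00..0x02] <- [00 24 51]
D4: mem[0x1d..0x1e] <- [24 51]
D5: mem[0x14..0x19] <- [3c f4 00 bb 32 fb]
query mem[0x05]=0x8b, mem[0x07]=0x2c, mem[0x17]=0xbb, mem[0x16]=0x00, mem[0x1e]=0x51

MEM[0x05,0x07,0x17,0x16,0x1e] = 8b 2c bb 00 51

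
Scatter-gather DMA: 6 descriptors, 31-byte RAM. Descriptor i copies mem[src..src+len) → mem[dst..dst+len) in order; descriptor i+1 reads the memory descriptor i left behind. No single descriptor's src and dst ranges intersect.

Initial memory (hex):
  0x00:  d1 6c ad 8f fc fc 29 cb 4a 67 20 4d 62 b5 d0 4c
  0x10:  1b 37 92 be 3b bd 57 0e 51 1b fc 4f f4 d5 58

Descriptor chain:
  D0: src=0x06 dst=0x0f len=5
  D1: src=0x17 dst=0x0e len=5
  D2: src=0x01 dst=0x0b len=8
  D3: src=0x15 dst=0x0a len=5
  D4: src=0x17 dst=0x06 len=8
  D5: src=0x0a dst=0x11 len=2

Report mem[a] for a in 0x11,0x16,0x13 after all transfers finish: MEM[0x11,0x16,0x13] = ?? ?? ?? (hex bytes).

MEM[0x11,0x16,0x13] = 4f 57 20

[0] 0x06->0x0f len=5 : 29 cb 4a 67 20
[1] 0x17->0x0e len=5 : 0e 51 1b fc 4f
[2] 0x01->0x0b len=8 : 6c ad 8f fc fc 29 cb 4a
[3] 0x15->0x0a len=5 : bd 57 0e 51 1b
[4] 0x17->0x06 len=8 : 0e 51 1b fc 4f f4 d5 58
[5] 0x0a->0x11 len=2 : 4f f4
query mem[0x11]=0x4f, mem[0x16]=0x57, mem[0x13]=0x20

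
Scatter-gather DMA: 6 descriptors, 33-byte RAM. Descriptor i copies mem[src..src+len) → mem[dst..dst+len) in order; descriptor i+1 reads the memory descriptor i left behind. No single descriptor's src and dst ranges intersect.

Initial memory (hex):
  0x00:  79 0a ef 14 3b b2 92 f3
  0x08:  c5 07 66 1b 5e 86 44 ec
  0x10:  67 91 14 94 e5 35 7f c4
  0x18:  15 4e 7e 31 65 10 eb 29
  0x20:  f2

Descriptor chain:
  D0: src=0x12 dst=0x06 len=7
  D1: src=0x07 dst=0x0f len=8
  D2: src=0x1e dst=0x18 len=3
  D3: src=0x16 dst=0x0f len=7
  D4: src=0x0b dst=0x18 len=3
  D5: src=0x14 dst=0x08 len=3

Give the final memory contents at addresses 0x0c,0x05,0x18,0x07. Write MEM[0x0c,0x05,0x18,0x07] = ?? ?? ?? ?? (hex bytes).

MEM[0x0c,0x05,0x18,0x07] = 15 b2 c4 94

[0] 0x12->0x06 len=7 : 14 94 e5 35 7f c4 15
[1] 0x07->0x0f len=8 : 94 e5 35 7f c4 15 86 44
[2] 0x1e->0x18 len=3 : eb 29 f2
[3] 0x16->0x0f len=7 : 44 c4 eb 29 f2 31 65
[4] 0x0b->0x18 len=3 : c4 15 86
[5] 0x14->0x08 len=3 : 31 65 44
query mem[0x0c]=0x15, mem[0x05]=0xb2, mem[0x18]=0xc4, mem[0x07]=0x94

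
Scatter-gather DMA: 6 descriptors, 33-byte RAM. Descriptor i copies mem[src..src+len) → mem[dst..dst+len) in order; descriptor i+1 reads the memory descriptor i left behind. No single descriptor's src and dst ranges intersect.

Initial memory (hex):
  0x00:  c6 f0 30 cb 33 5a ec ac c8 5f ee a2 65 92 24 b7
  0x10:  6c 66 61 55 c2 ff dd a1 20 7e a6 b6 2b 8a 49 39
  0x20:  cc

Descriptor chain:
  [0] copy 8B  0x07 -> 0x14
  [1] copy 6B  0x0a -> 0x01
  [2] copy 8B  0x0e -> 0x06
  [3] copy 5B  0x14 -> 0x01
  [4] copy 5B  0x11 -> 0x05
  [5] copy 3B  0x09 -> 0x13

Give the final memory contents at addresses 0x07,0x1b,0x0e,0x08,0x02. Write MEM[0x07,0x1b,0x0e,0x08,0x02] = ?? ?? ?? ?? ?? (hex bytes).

MEM[0x07,0x1b,0x0e,0x08,0x02] = 55 24 24 ac c8

[0] 0x07->0x14 len=8 : ac c8 5f ee a2 65 92 24
[1] 0x0a->0x01 len=6 : ee a2 65 92 24 b7
[2] 0x0e->0x06 len=8 : 24 b7 6c 66 61 55 ac c8
[3] 0x14->0x01 len=5 : ac c8 5f ee a2
[4] 0x11->0x05 len=5 : 66 61 55 ac c8
[5] 0x09->0x13 len=3 : c8 61 55
query mem[0x07]=0x55, mem[0x1b]=0x24, mem[0x0e]=0x24, mem[0x08]=0xac, mem[0x02]=0xc8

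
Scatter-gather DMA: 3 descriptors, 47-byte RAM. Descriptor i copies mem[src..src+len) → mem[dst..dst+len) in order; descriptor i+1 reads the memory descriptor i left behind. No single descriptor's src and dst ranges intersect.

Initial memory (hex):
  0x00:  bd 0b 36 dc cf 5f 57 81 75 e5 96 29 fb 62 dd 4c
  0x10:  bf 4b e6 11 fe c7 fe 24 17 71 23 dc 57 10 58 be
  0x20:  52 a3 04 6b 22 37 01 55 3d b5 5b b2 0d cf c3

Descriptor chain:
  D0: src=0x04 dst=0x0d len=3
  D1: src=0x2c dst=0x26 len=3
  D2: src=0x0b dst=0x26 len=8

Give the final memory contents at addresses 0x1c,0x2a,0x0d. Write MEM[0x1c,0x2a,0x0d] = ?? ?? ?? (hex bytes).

MEM[0x1c,0x2a,0x0d] = 57 57 cf

  after D0: wrote 3B at 0x0d = cf5f57
  after D1: wrote 3B at 0x26 = 0dcfc3
  after D2: wrote 8B at 0x26 = 29fbcf5f57bf4be6
query mem[0x1c]=0x57, mem[0x2a]=0x57, mem[0x0d]=0xcf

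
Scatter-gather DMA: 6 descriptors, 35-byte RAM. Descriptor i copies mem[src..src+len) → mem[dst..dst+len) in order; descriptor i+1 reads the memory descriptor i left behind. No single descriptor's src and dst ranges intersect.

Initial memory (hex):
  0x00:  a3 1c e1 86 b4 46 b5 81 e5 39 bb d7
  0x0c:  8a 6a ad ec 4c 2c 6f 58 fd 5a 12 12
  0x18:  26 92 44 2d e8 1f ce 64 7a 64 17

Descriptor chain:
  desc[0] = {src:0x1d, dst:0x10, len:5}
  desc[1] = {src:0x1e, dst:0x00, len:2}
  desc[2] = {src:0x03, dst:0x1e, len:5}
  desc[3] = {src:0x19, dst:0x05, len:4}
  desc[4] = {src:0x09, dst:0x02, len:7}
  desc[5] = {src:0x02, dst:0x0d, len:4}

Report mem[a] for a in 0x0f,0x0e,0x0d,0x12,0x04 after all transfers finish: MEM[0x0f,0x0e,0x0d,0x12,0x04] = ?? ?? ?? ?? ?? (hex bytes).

[0] 0x1d->0x10 len=5 : 1f ce 64 7a 64
[1] 0x1e->0x00 len=2 : ce 64
[2] 0x03->0x1e len=5 : 86 b4 46 b5 81
[3] 0x19->0x05 len=4 : 92 44 2d e8
[4] 0x09->0x02 len=7 : 39 bb d7 8a 6a ad ec
[5] 0x02->0x0d len=4 : 39 bb d7 8a
query mem[0x0f]=0xd7, mem[0x0e]=0xbb, mem[0x0d]=0x39, mem[0x12]=0x64, mem[0x04]=0xd7

MEM[0x0f,0x0e,0x0d,0x12,0x04] = d7 bb 39 64 d7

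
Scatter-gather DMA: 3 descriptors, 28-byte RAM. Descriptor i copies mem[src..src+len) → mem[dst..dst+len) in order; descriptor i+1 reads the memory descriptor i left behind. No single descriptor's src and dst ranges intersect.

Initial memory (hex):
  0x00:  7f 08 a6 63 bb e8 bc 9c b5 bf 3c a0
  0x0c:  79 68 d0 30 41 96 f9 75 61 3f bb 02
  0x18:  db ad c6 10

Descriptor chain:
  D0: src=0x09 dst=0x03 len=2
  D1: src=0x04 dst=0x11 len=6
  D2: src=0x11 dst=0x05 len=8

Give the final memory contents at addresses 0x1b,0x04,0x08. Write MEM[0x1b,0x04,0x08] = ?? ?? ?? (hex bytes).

#0 dst[0x03+2] := {0xbf,0x3c}
#1 dst[0x11+6] := {0x3c,0xe8,0xbc,0x9c,0xb5,0xbf}
#2 dst[0x05+8] := {0x3c,0xe8,0xbc,0x9c,0xb5,0xbf,0x02,0xdb}
query mem[0x1b]=0x10, mem[0x04]=0x3c, mem[0x08]=0x9c

MEM[0x1b,0x04,0x08] = 10 3c 9c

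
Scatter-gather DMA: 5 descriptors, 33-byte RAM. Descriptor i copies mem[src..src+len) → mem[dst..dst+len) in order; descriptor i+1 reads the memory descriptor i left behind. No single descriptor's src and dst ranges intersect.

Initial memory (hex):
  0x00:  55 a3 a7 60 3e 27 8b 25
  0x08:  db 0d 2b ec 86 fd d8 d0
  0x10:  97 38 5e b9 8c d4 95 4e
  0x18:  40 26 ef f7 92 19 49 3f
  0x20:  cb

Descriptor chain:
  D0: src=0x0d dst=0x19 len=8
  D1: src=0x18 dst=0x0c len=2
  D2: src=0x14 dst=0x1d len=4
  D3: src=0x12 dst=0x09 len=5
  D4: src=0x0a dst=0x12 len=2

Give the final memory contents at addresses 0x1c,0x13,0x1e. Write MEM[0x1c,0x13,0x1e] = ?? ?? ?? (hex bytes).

[0] 0x0d->0x19 len=8 : fd d8 d0 97 38 5e b9 8c
[1] 0x18->0x0c len=2 : 40 fd
[2] 0x14->0x1d len=4 : 8c d4 95 4e
[3] 0x12->0x09 len=5 : 5e b9 8c d4 95
[4] 0x0a->0x12 len=2 : b9 8c
query mem[0x1c]=0x97, mem[0x13]=0x8c, mem[0x1e]=0xd4

MEM[0x1c,0x13,0x1e] = 97 8c d4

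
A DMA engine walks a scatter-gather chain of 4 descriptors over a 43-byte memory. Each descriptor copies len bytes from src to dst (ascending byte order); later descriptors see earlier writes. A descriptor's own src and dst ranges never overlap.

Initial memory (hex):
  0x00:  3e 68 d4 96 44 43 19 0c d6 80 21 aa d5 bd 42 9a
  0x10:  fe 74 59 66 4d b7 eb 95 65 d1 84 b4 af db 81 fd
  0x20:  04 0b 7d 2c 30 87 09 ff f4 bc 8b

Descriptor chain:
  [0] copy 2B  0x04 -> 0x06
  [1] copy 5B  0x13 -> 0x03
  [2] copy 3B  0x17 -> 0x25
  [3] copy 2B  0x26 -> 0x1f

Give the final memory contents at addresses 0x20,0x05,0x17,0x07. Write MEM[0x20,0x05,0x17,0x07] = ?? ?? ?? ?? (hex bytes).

#0 dst[0x06+2] := {0x44,0x43}
#1 dst[0x03+5] := {0x66,0x4d,0xb7,0xeb,0x95}
#2 dst[0x25+3] := {0x95,0x65,0xd1}
#3 dst[0x1f+2] := {0x65,0xd1}
query mem[0x20]=0xd1, mem[0x05]=0xb7, mem[0x17]=0x95, mem[0x07]=0x95

MEM[0x20,0x05,0x17,0x07] = d1 b7 95 95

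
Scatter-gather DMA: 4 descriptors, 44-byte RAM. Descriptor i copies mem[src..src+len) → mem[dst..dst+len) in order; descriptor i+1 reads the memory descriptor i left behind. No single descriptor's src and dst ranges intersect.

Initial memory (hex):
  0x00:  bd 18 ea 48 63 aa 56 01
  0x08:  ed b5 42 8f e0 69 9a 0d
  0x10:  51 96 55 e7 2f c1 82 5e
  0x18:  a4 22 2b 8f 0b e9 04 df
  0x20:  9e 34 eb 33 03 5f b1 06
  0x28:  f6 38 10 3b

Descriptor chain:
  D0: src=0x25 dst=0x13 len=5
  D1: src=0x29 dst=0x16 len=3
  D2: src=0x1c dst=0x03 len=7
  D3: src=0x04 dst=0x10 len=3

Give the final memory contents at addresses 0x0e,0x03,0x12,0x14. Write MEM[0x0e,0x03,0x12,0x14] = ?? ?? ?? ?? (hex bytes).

#0 dst[0x13+5] := {0x5f,0xb1,0x06,0xf6,0x38}
#1 dst[0x16+3] := {0x38,0x10,0x3b}
#2 dst[0x03+7] := {0x0b,0xe9,0x04,0xdf,0x9e,0x34,0xeb}
#3 dst[0x10+3] := {0xe9,0x04,0xdf}
query mem[0x0e]=0x9a, mem[0x03]=0x0b, mem[0x12]=0xdf, mem[0x14]=0xb1

MEM[0x0e,0x03,0x12,0x14] = 9a 0b df b1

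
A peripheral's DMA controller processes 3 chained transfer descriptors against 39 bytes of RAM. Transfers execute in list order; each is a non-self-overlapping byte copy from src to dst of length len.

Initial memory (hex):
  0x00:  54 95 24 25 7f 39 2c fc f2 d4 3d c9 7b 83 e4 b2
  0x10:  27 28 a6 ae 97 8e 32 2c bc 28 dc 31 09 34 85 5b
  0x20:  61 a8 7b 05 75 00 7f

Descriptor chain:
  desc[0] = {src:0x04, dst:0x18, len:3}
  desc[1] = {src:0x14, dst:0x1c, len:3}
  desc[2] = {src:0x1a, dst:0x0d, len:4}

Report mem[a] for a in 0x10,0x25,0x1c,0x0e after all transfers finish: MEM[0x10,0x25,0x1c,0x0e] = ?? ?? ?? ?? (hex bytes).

MEM[0x10,0x25,0x1c,0x0e] = 8e 00 97 31

D0: mem[0x18..0x1a] <- [7f 39 2c]
D1: mem[0x1c..0x1e] <- [97 8e 32]
D2: mem[0x0d..0x10] <- [2c 31 97 8e]
query mem[0x10]=0x8e, mem[0x25]=0x00, mem[0x1c]=0x97, mem[0x0e]=0x31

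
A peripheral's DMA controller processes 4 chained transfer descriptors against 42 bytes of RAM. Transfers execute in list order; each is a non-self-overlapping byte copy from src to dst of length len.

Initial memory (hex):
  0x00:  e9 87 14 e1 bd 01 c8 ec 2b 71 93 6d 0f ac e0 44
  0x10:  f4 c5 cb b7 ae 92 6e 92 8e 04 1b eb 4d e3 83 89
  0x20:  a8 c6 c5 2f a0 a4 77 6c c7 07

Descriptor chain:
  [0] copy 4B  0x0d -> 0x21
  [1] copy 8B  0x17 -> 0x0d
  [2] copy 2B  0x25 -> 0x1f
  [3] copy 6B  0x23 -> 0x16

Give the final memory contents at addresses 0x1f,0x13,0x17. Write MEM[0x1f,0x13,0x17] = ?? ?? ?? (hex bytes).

#0 dst[0x21+4] := {0xac,0xe0,0x44,0xf4}
#1 dst[0x0d+8] := {0x92,0x8e,0x04,0x1b,0xeb,0x4d,0xe3,0x83}
#2 dst[0x1f+2] := {0xa4,0x77}
#3 dst[0x16+6] := {0x44,0xf4,0xa4,0x77,0x6c,0xc7}
query mem[0x1f]=0xa4, mem[0x13]=0xe3, mem[0x17]=0xf4

MEM[0x1f,0x13,0x17] = a4 e3 f4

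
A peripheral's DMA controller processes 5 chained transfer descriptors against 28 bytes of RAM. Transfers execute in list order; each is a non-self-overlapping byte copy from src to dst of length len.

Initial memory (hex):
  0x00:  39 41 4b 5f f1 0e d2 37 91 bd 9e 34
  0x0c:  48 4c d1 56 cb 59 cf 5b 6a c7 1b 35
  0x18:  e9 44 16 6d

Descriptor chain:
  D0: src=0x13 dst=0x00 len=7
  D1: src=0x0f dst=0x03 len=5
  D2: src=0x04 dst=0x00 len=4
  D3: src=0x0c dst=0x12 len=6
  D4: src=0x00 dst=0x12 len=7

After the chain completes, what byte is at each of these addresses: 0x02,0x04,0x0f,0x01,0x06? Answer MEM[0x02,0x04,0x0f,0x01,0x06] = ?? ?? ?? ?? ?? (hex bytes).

[0] 0x13->0x00 len=7 : 5b 6a c7 1b 35 e9 44
[1] 0x0f->0x03 len=5 : 56 cb 59 cf 5b
[2] 0x04->0x00 len=4 : cb 59 cf 5b
[3] 0x0c->0x12 len=6 : 48 4c d1 56 cb 59
[4] 0x00->0x12 len=7 : cb 59 cf 5b cb 59 cf
query mem[0x02]=0xcf, mem[0x04]=0xcb, mem[0x0f]=0x56, mem[0x01]=0x59, mem[0x06]=0xcf

MEM[0x02,0x04,0x0f,0x01,0x06] = cf cb 56 59 cf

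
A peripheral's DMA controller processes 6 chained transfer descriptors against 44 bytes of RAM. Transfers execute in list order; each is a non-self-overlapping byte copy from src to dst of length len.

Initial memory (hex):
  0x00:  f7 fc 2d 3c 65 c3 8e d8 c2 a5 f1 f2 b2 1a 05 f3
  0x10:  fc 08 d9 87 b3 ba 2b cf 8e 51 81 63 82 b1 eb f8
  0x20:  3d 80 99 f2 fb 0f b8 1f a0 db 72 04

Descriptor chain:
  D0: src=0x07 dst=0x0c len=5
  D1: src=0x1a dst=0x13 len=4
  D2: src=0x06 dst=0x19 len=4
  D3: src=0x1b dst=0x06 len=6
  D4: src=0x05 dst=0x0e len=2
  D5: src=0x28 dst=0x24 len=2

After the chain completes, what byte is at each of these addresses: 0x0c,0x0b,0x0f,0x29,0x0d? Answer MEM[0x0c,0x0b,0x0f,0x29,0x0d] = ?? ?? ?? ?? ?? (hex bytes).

MEM[0x0c,0x0b,0x0f,0x29,0x0d] = d8 3d c2 db c2

[0] 0x07->0x0c len=5 : d8 c2 a5 f1 f2
[1] 0x1a->0x13 len=4 : 81 63 82 b1
[2] 0x06->0x19 len=4 : 8e d8 c2 a5
[3] 0x1b->0x06 len=6 : c2 a5 b1 eb f8 3d
[4] 0x05->0x0e len=2 : c3 c2
[5] 0x28->0x24 len=2 : a0 db
query mem[0x0c]=0xd8, mem[0x0b]=0x3d, mem[0x0f]=0xc2, mem[0x29]=0xdb, mem[0x0d]=0xc2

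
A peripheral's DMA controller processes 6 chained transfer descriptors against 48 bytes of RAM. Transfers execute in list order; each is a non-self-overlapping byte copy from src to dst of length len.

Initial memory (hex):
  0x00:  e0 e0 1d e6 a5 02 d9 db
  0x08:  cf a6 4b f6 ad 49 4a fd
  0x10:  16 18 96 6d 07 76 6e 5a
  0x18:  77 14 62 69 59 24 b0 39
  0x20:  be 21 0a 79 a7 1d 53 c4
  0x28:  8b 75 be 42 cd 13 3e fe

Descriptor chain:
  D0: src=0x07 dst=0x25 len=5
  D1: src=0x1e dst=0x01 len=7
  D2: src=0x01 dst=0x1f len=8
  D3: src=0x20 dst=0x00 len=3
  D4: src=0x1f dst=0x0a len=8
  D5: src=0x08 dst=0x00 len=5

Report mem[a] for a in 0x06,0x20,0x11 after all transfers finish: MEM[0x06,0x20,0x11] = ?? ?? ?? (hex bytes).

D0: mem[0x25..0x29] <- [db cf a6 4b f6]
D1: mem[0x01..0x07] <- [b0 39 be 21 0a 79 a7]
D2: mem[0x1f..0x26] <- [b0 39 be 21 0a 79 a7 cf]
D3: mem[0x00..0x02] <- [39 be 21]
D4: mem[0x0a..0x11] <- [b0 39 be 21 0a 79 a7 cf]
D5: mem[0x00..0x04] <- [cf a6 b0 39 be]
query mem[0x06]=0x79, mem[0x20]=0x39, mem[0x11]=0xcf

MEM[0x06,0x20,0x11] = 79 39 cf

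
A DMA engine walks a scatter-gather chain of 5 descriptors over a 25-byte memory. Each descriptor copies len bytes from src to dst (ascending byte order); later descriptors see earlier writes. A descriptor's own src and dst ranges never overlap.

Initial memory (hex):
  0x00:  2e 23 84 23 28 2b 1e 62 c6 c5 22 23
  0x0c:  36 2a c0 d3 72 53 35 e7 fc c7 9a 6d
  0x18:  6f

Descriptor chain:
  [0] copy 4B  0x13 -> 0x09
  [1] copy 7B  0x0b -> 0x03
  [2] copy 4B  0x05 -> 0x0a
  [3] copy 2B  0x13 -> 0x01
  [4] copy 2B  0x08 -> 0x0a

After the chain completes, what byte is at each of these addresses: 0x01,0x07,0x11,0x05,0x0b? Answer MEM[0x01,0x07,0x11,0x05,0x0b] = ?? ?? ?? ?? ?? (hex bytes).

MEM[0x01,0x07,0x11,0x05,0x0b] = e7 d3 53 2a 53

  after D0: wrote 4B at 0x09 = e7fcc79a
  after D1: wrote 7B at 0x03 = c79a2ac0d37253
  after D2: wrote 4B at 0x0a = 2ac0d372
  after D3: wrote 2B at 0x01 = e7fc
  after D4: wrote 2B at 0x0a = 7253
query mem[0x01]=0xe7, mem[0x07]=0xd3, mem[0x11]=0x53, mem[0x05]=0x2a, mem[0x0b]=0x53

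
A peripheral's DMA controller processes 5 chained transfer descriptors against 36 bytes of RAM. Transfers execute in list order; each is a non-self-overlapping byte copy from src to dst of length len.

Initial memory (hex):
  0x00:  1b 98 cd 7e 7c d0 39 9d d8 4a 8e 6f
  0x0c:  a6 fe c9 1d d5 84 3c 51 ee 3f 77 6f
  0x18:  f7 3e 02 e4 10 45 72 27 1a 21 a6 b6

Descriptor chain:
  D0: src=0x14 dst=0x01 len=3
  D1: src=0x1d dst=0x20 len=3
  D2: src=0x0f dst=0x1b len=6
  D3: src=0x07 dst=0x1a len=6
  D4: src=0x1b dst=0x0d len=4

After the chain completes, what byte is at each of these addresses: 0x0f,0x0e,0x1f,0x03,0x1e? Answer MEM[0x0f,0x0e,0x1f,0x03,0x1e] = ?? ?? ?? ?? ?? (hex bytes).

#0 dst[0x01+3] := {0xee,0x3f,0x77}
#1 dst[0x20+3] := {0x45,0x72,0x27}
#2 dst[0x1b+6] := {0x1d,0xd5,0x84,0x3c,0x51,0xee}
#3 dst[0x1a+6] := {0x9d,0xd8,0x4a,0x8e,0x6f,0xa6}
#4 dst[0x0d+4] := {0xd8,0x4a,0x8e,0x6f}
query mem[0x0f]=0x8e, mem[0x0e]=0x4a, mem[0x1f]=0xa6, mem[0x03]=0x77, mem[0x1e]=0x6f

MEM[0x0f,0x0e,0x1f,0x03,0x1e] = 8e 4a a6 77 6f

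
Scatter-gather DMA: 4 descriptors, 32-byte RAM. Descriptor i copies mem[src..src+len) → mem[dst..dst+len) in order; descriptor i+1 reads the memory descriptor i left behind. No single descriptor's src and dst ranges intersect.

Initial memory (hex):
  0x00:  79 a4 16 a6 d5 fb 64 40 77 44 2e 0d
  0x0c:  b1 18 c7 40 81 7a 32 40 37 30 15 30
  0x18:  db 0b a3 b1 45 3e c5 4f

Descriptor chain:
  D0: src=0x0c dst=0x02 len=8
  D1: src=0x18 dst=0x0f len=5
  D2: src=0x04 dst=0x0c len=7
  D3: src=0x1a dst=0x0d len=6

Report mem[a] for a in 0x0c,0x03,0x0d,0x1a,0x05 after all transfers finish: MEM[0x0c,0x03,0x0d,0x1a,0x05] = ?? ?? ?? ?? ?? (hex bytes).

D0: mem[0x02..0x09] <- [b1 18 c7 40 81 7a 32 40]
D1: mem[0x0f..0x13] <- [db 0b a3 b1 45]
D2: mem[0x0c..0x12] <- [c7 40 81 7a 32 40 2e]
D3: mem[0x0d..0x12] <- [a3 b1 45 3e c5 4f]
query mem[0x0c]=0xc7, mem[0x03]=0x18, mem[0x0d]=0xa3, mem[0x1a]=0xa3, mem[0x05]=0x40

MEM[0x0c,0x03,0x0d,0x1a,0x05] = c7 18 a3 a3 40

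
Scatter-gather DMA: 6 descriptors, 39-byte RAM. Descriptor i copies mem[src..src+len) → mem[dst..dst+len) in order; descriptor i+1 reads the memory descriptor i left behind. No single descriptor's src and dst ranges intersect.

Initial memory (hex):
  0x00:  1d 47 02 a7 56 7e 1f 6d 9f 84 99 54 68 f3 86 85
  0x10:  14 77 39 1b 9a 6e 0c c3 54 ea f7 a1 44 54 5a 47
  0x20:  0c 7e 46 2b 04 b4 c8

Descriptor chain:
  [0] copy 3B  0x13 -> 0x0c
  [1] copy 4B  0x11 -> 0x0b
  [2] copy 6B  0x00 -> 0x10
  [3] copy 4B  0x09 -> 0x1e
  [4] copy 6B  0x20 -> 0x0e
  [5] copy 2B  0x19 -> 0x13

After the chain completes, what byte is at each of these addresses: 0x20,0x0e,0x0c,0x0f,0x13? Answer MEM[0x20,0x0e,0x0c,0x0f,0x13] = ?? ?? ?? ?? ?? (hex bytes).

#0 dst[0x0c+3] := {0x1b,0x9a,0x6e}
#1 dst[0x0b+4] := {0x77,0x39,0x1b,0x9a}
#2 dst[0x10+6] := {0x1d,0x47,0x02,0xa7,0x56,0x7e}
#3 dst[0x1e+4] := {0x84,0x99,0x77,0x39}
#4 dst[0x0e+6] := {0x77,0x39,0x46,0x2b,0x04,0xb4}
#5 dst[0x13+2] := {0xea,0xf7}
query mem[0x20]=0x77, mem[0x0e]=0x77, mem[0x0c]=0x39, mem[0x0f]=0x39, mem[0x13]=0xea

MEM[0x20,0x0e,0x0c,0x0f,0x13] = 77 77 39 39 ea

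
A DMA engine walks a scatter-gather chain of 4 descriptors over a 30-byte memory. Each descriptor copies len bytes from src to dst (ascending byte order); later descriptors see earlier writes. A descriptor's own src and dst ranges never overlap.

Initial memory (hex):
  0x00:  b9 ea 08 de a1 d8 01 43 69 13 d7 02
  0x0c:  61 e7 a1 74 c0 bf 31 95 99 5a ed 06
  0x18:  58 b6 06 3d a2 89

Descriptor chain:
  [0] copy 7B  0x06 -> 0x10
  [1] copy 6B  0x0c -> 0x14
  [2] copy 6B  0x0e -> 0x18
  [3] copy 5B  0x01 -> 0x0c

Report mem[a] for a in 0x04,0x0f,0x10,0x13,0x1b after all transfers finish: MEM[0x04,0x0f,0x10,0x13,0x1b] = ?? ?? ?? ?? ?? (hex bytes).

MEM[0x04,0x0f,0x10,0x13,0x1b] = a1 a1 d8 13 43

  after D0: wrote 7B at 0x10 = 01436913d70261
  after D1: wrote 6B at 0x14 = 61e7a1740143
  after D2: wrote 6B at 0x18 = a17401436913
  after D3: wrote 5B at 0x0c = ea08dea1d8
query mem[0x04]=0xa1, mem[0x0f]=0xa1, mem[0x10]=0xd8, mem[0x13]=0x13, mem[0x1b]=0x43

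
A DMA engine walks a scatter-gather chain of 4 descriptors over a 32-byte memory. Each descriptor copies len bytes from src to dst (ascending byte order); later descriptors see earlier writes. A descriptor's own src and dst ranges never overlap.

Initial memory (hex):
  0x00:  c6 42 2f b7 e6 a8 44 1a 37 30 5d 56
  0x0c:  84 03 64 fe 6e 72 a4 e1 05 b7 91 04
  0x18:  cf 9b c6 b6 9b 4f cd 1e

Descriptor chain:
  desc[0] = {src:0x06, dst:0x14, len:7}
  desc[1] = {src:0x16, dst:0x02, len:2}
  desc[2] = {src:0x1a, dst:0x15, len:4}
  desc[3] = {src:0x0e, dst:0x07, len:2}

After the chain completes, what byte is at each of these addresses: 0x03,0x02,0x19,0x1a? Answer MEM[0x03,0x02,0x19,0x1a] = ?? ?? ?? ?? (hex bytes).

  after D0: wrote 7B at 0x14 = 441a37305d5684
  after D1: wrote 2B at 0x02 = 3730
  after D2: wrote 4B at 0x15 = 84b69b4f
  after D3: wrote 2B at 0x07 = 64fe
query mem[0x03]=0x30, mem[0x02]=0x37, mem[0x19]=0x56, mem[0x1a]=0x84

MEM[0x03,0x02,0x19,0x1a] = 30 37 56 84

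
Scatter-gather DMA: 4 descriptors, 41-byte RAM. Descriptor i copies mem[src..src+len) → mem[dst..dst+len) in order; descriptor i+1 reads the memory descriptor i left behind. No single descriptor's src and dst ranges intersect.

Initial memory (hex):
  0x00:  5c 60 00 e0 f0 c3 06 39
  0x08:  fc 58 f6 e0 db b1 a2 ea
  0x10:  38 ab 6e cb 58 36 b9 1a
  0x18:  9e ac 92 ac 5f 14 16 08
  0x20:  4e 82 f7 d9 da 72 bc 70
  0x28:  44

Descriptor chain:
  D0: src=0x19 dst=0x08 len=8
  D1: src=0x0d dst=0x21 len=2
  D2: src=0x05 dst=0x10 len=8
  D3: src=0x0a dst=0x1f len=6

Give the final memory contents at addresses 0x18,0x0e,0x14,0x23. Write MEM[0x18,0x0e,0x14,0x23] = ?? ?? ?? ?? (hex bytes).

MEM[0x18,0x0e,0x14,0x23] = 9e 08 92 08

  after D0: wrote 8B at 0x08 = ac92ac5f1416084e
  after D1: wrote 2B at 0x21 = 1608
  after D2: wrote 8B at 0x10 = c30639ac92ac5f14
  after D3: wrote 6B at 0x1f = ac5f1416084e
query mem[0x18]=0x9e, mem[0x0e]=0x08, mem[0x14]=0x92, mem[0x23]=0x08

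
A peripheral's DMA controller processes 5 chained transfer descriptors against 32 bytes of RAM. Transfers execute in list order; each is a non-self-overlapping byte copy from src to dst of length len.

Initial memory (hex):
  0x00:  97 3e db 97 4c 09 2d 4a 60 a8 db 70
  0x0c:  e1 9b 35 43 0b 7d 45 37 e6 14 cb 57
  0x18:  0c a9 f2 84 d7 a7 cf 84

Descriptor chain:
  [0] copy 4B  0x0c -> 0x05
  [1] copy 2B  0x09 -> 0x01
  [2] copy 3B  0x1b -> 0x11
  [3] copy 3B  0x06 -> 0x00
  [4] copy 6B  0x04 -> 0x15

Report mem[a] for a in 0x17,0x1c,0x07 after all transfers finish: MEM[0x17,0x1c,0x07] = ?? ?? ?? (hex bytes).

[0] 0x0c->0x05 len=4 : e1 9b 35 43
[1] 0x09->0x01 len=2 : a8 db
[2] 0x1b->0x11 len=3 : 84 d7 a7
[3] 0x06->0x00 len=3 : 9b 35 43
[4] 0x04->0x15 len=6 : 4c e1 9b 35 43 a8
query mem[0x17]=0x9b, mem[0x1c]=0xd7, mem[0x07]=0x35

MEM[0x17,0x1c,0x07] = 9b d7 35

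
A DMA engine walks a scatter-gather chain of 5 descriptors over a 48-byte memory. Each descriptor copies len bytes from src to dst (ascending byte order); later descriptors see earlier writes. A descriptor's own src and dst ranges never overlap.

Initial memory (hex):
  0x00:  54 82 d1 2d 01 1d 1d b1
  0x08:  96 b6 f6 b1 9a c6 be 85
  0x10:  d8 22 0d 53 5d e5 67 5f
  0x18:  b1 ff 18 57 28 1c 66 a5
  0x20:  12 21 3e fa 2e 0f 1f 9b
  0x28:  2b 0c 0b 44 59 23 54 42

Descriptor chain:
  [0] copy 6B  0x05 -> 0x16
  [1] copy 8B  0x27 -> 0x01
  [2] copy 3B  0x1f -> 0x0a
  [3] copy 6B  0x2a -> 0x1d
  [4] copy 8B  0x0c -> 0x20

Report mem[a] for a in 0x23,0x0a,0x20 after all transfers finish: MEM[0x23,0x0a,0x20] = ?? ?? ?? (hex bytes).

MEM[0x23,0x0a,0x20] = 85 a5 21

#0 dst[0x16+6] := {0x1d,0x1d,0xb1,0x96,0xb6,0xf6}
#1 dst[0x01+8] := {0x9b,0x2b,0x0c,0x0b,0x44,0x59,0x23,0x54}
#2 dst[0x0a+3] := {0xa5,0x12,0x21}
#3 dst[0x1d+6] := {0x0b,0x44,0x59,0x23,0x54,0x42}
#4 dst[0x20+8] := {0x21,0xc6,0xbe,0x85,0xd8,0x22,0x0d,0x53}
query mem[0x23]=0x85, mem[0x0a]=0xa5, mem[0x20]=0x21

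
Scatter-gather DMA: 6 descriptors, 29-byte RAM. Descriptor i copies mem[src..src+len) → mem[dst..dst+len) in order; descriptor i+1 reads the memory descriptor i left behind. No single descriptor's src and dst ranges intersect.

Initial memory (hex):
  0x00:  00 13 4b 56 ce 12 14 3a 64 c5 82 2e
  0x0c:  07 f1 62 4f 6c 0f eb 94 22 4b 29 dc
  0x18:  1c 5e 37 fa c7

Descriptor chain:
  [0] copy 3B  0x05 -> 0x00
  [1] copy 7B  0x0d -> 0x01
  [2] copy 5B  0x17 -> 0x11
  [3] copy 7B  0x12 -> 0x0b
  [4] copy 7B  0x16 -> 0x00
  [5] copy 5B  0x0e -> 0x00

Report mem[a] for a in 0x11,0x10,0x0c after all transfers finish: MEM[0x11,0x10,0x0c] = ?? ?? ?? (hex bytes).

MEM[0x11,0x10,0x0c] = 1c dc 5e

[0] 0x05->0x00 len=3 : 12 14 3a
[1] 0x0d->0x01 len=7 : f1 62 4f 6c 0f eb 94
[2] 0x17->0x11 len=5 : dc 1c 5e 37 fa
[3] 0x12->0x0b len=7 : 1c 5e 37 fa 29 dc 1c
[4] 0x16->0x00 len=7 : 29 dc 1c 5e 37 fa c7
[5] 0x0e->0x00 len=5 : fa 29 dc 1c 1c
query mem[0x11]=0x1c, mem[0x10]=0xdc, mem[0x0c]=0x5e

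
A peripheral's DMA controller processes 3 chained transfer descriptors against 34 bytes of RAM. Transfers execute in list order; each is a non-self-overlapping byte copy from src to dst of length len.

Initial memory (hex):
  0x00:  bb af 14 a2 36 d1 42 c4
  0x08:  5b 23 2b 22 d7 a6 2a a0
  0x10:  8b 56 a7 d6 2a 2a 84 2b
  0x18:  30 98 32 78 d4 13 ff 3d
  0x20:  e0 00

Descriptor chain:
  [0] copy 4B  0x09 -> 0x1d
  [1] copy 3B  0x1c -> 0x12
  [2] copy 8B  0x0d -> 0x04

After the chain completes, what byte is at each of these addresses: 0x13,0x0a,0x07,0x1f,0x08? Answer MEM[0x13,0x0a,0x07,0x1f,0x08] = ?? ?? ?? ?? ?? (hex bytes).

MEM[0x13,0x0a,0x07,0x1f,0x08] = 23 23 8b 22 56

[0] 0x09->0x1d len=4 : 23 2b 22 d7
[1] 0x1c->0x12 len=3 : d4 23 2b
[2] 0x0d->0x04 len=8 : a6 2a a0 8b 56 d4 23 2b
query mem[0x13]=0x23, mem[0x0a]=0x23, mem[0x07]=0x8b, mem[0x1f]=0x22, mem[0x08]=0x56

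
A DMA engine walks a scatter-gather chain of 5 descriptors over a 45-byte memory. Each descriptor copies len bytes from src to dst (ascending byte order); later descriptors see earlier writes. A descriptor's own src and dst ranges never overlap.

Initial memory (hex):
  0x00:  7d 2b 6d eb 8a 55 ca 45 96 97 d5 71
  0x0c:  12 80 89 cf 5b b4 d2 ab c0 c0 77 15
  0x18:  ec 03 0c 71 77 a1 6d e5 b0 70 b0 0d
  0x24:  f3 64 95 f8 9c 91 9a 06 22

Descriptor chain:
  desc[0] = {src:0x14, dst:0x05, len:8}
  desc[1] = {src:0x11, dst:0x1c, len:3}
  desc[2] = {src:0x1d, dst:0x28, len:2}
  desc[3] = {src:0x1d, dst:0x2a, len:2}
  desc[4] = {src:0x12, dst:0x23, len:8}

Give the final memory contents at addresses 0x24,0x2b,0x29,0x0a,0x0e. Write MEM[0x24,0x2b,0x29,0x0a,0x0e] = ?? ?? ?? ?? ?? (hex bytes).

#0 dst[0x05+8] := {0xc0,0xc0,0x77,0x15,0xec,0x03,0x0c,0x71}
#1 dst[0x1c+3] := {0xb4,0xd2,0xab}
#2 dst[0x28+2] := {0xd2,0xab}
#3 dst[0x2a+2] := {0xd2,0xab}
#4 dst[0x23+8] := {0xd2,0xab,0xc0,0xc0,0x77,0x15,0xec,0x03}
query mem[0x24]=0xab, mem[0x2b]=0xab, mem[0x29]=0xec, mem[0x0a]=0x03, mem[0x0e]=0x89

MEM[0x24,0x2b,0x29,0x0a,0x0e] = ab ab ec 03 89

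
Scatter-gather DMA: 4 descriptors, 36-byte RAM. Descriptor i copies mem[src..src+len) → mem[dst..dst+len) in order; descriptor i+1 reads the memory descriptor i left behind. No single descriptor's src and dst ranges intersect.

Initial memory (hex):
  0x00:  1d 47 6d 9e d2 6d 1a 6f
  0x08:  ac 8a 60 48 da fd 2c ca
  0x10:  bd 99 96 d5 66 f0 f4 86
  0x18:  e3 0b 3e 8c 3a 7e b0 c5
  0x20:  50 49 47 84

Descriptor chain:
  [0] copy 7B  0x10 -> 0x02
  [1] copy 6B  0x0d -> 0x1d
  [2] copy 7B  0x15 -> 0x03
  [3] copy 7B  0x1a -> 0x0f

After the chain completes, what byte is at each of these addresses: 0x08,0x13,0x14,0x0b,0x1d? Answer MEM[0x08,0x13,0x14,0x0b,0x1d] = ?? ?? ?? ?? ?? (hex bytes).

[0] 0x10->0x02 len=7 : bd 99 96 d5 66 f0 f4
[1] 0x0d->0x1d len=6 : fd 2c ca bd 99 96
[2] 0x15->0x03 len=7 : f0 f4 86 e3 0b 3e 8c
[3] 0x1a->0x0f len=7 : 3e 8c 3a fd 2c ca bd
query mem[0x08]=0x3e, mem[0x13]=0x2c, mem[0x14]=0xca, mem[0x0b]=0x48, mem[0x1d]=0xfd

MEM[0x08,0x13,0x14,0x0b,0x1d] = 3e 2c ca 48 fd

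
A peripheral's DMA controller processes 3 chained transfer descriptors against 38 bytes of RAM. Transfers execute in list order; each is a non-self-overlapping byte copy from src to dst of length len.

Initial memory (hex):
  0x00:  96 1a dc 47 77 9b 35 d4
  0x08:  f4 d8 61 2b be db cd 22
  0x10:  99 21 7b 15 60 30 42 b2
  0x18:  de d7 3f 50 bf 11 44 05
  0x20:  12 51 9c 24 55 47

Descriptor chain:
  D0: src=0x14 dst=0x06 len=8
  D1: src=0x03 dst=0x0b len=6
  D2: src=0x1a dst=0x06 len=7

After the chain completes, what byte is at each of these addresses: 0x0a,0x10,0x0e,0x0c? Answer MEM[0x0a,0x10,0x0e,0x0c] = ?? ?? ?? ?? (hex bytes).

MEM[0x0a,0x10,0x0e,0x0c] = 44 42 60 12

D0: mem[0x06..0x0d] <- [60 30 42 b2 de d7 3f 50]
D1: mem[0x0b..0x10] <- [47 77 9b 60 30 42]
D2: mem[0x06..0x0c] <- [3f 50 bf 11 44 05 12]
query mem[0x0a]=0x44, mem[0x10]=0x42, mem[0x0e]=0x60, mem[0x0c]=0x12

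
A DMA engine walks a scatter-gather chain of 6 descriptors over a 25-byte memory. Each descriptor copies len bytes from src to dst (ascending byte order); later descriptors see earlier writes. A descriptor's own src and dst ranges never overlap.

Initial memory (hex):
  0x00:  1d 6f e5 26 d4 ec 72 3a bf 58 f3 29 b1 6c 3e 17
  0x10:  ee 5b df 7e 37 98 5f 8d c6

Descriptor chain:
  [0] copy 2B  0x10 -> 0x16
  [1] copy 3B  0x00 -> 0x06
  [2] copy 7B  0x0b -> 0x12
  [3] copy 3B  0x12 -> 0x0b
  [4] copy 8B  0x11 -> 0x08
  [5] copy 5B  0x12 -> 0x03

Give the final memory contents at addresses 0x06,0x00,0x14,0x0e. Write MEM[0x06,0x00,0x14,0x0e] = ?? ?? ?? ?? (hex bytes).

[0] 0x10->0x16 len=2 : ee 5b
[1] 0x00->0x06 len=3 : 1d 6f e5
[2] 0x0b->0x12 len=7 : 29 b1 6c 3e 17 ee 5b
[3] 0x12->0x0b len=3 : 29 b1 6c
[4] 0x11->0x08 len=8 : 5b 29 b1 6c 3e 17 ee 5b
[5] 0x12->0x03 len=5 : 29 b1 6c 3e 17
query mem[0x06]=0x3e, mem[0x00]=0x1d, mem[0x14]=0x6c, mem[0x0e]=0xee

MEM[0x06,0x00,0x14,0x0e] = 3e 1d 6c ee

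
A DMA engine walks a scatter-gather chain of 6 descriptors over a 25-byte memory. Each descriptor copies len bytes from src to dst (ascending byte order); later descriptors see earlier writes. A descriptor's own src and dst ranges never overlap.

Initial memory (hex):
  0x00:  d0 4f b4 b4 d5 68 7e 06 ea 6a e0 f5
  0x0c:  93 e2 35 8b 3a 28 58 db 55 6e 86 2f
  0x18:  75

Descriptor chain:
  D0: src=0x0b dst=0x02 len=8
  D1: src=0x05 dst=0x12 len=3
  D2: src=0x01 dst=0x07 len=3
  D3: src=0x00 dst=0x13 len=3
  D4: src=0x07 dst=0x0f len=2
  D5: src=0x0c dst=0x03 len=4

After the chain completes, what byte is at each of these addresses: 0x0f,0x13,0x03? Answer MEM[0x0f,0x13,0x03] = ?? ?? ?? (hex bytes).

  after D0: wrote 8B at 0x02 = f593e2358b3a2858
  after D1: wrote 3B at 0x12 = 358b3a
  after D2: wrote 3B at 0x07 = 4ff593
  after D3: wrote 3B at 0x13 = d04ff5
  after D4: wrote 2B at 0x0f = 4ff5
  after D5: wrote 4B at 0x03 = 93e2354f
query mem[0x0f]=0x4f, mem[0x13]=0xd0, mem[0x03]=0x93

MEM[0x0f,0x13,0x03] = 4f d0 93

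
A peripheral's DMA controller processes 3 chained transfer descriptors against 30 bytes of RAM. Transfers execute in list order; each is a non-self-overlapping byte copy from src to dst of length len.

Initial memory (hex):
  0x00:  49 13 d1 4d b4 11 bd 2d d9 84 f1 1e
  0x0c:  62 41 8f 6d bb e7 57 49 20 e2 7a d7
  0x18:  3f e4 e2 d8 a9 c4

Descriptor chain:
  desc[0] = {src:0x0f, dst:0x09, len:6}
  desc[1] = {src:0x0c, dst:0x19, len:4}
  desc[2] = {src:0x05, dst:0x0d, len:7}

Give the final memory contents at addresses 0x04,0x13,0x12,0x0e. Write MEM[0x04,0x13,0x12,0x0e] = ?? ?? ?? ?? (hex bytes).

#0 dst[0x09+6] := {0x6d,0xbb,0xe7,0x57,0x49,0x20}
#1 dst[0x19+4] := {0x57,0x49,0x20,0x6d}
#2 dst[0x0d+7] := {0x11,0xbd,0x2d,0xd9,0x6d,0xbb,0xe7}
query mem[0x04]=0xb4, mem[0x13]=0xe7, mem[0x12]=0xbb, mem[0x0e]=0xbd

MEM[0x04,0x13,0x12,0x0e] = b4 e7 bb bd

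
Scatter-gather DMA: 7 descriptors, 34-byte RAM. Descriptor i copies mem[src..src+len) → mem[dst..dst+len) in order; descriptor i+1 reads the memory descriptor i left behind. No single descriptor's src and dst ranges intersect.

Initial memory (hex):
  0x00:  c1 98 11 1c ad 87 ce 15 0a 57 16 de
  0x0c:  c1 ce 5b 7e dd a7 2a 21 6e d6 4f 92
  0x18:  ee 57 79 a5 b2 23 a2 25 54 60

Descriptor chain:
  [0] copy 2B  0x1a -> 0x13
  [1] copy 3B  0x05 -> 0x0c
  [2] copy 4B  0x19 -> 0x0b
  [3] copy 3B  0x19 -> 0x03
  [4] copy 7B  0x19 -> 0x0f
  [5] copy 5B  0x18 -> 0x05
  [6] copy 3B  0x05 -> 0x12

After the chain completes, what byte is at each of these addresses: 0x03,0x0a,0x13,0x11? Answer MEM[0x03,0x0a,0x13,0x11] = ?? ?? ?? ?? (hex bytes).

D0: mem[0x13..0x14] <- [79 a5]
D1: mem[0x0c..0x0e] <- [87 ce 15]
D2: mem[0x0b..0x0e] <- [57 79 a5 b2]
D3: mem[0x03..0x05] <- [57 79 a5]
D4: mem[0x0f..0x15] <- [57 79 a5 b2 23 a2 25]
D5: mem[0x05..0x09] <- [ee 57 79 a5 b2]
D6: mem[0x12..0x14] <- [ee 57 79]
query mem[0x03]=0x57, mem[0x0a]=0x16, mem[0x13]=0x57, mem[0x11]=0xa5

MEM[0x03,0x0a,0x13,0x11] = 57 16 57 a5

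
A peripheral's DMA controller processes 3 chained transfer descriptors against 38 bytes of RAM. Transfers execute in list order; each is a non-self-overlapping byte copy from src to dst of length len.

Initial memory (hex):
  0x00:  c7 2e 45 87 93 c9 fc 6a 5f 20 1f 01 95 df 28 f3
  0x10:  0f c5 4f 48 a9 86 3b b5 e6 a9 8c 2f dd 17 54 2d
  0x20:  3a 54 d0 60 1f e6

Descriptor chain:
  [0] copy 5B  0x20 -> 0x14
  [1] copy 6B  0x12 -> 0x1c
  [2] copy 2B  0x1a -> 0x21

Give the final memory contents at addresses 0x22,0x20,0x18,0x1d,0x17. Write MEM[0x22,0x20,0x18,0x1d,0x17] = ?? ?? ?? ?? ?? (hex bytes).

#0 dst[0x14+5] := {0x3a,0x54,0xd0,0x60,0x1f}
#1 dst[0x1c+6] := {0x4f,0x48,0x3a,0x54,0xd0,0x60}
#2 dst[0x21+2] := {0x8c,0x2f}
query mem[0x22]=0x2f, mem[0x20]=0xd0, mem[0x18]=0x1f, mem[0x1d]=0x48, mem[0x17]=0x60

MEM[0x22,0x20,0x18,0x1d,0x17] = 2f d0 1f 48 60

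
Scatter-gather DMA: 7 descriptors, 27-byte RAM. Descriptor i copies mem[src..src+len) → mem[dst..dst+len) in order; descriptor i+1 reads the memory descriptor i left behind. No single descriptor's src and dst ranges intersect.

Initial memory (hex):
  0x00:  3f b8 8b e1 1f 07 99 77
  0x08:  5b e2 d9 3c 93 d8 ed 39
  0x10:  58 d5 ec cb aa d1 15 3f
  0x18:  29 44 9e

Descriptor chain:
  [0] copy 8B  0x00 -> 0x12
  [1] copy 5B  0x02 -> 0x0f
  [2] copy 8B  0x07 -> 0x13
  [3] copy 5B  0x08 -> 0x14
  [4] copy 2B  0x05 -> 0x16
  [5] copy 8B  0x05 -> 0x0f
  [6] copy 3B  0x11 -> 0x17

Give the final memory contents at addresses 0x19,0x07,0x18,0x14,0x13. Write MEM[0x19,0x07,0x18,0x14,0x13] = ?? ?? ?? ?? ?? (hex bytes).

MEM[0x19,0x07,0x18,0x14,0x13] = e2 77 5b d9 e2

  after D0: wrote 8B at 0x12 = 3fb88be11f079977
  after D1: wrote 5B at 0x0f = 8be11f0799
  after D2: wrote 8B at 0x13 = 775be2d93c93d8ed
  after D3: wrote 5B at 0x14 = 5be2d93c93
  after D4: wrote 2B at 0x16 = 0799
  after D5: wrote 8B at 0x0f = 0799775be2d93c93
  after D6: wrote 3B at 0x17 = 775be2
query mem[0x19]=0xe2, mem[0x07]=0x77, mem[0x18]=0x5b, mem[0x14]=0xd9, mem[0x13]=0xe2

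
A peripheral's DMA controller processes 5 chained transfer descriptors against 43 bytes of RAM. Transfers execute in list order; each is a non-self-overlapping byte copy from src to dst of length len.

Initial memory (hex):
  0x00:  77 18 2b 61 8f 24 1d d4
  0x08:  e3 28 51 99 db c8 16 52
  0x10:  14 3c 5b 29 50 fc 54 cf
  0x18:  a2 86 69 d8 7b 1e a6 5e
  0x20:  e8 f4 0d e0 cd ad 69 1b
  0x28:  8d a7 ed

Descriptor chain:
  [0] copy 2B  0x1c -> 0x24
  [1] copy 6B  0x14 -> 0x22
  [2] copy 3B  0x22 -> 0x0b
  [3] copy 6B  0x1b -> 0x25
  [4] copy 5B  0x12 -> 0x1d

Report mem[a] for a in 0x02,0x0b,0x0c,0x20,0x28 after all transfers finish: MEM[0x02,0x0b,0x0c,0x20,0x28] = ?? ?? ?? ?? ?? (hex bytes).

D0: mem[0x24..0x25] <- [7b 1e]
D1: mem[0x22..0x27] <- [50 fc 54 cf a2 86]
D2: mem[0x0b..0x0d] <- [50 fc 54]
D3: mem[0x25..0x2a] <- [d8 7b 1e a6 5e e8]
D4: mem[0x1d..0x21] <- [5b 29 50 fc 54]
query mem[0x02]=0x2b, mem[0x0b]=0x50, mem[0x0c]=0xfc, mem[0x20]=0xfc, mem[0x28]=0xa6

MEM[0x02,0x0b,0x0c,0x20,0x28] = 2b 50 fc fc a6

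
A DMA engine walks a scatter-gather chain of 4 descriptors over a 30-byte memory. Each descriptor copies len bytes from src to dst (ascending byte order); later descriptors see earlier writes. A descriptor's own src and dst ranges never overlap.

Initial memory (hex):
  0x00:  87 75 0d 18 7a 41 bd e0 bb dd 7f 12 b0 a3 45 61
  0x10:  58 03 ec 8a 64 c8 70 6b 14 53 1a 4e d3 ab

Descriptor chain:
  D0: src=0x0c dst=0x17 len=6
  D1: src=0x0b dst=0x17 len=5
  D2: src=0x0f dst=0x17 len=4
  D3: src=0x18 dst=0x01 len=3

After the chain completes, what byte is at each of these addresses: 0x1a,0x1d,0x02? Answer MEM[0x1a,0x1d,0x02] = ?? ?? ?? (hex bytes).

MEM[0x1a,0x1d,0x02] = ec ab 03

#0 dst[0x17+6] := {0xb0,0xa3,0x45,0x61,0x58,0x03}
#1 dst[0x17+5] := {0x12,0xb0,0xa3,0x45,0x61}
#2 dst[0x17+4] := {0x61,0x58,0x03,0xec}
#3 dst[0x01+3] := {0x58,0x03,0xec}
query mem[0x1a]=0xec, mem[0x1d]=0xab, mem[0x02]=0x03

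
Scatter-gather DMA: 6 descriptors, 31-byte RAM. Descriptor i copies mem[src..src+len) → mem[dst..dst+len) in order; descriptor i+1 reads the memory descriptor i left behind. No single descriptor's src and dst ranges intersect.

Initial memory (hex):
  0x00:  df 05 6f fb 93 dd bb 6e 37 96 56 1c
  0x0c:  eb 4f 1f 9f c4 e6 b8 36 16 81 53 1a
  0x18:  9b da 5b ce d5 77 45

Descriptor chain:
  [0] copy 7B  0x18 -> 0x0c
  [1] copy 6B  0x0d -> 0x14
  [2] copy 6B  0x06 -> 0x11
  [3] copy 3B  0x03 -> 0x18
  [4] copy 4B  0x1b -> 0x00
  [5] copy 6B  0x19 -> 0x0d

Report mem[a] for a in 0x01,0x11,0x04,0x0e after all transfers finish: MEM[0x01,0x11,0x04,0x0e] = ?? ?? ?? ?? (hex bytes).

  after D0: wrote 7B at 0x0c = 9bda5bced57745
  after D1: wrote 6B at 0x14 = da5bced57745
  after D2: wrote 6B at 0x11 = bb6e3796561c
  after D3: wrote 3B at 0x18 = fb93dd
  after D4: wrote 4B at 0x00 = ced57745
  after D5: wrote 6B at 0x0d = 93ddced57745
query mem[0x01]=0xd5, mem[0x11]=0x77, mem[0x04]=0x93, mem[0x0e]=0xdd

MEM[0x01,0x11,0x04,0x0e] = d5 77 93 dd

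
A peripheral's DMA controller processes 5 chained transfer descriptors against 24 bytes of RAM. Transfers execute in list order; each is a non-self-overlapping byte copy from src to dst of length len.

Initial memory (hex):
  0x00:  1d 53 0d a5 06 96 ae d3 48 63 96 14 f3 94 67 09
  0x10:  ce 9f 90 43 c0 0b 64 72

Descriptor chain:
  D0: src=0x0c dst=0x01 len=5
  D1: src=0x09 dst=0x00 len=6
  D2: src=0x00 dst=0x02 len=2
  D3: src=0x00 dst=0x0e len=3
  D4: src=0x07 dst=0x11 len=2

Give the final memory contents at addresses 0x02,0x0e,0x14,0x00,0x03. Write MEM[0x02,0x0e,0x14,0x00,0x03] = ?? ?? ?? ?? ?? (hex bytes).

#0 dst[0x01+5] := {0xf3,0x94,0x67,0x09,0xce}
#1 dst[0x00+6] := {0x63,0x96,0x14,0xf3,0x94,0x67}
#2 dst[0x02+2] := {0x63,0x96}
#3 dst[0x0e+3] := {0x63,0x96,0x63}
#4 dst[0x11+2] := {0xd3,0x48}
query mem[0x02]=0x63, mem[0x0e]=0x63, mem[0x14]=0xc0, mem[0x00]=0x63, mem[0x03]=0x96

MEM[0x02,0x0e,0x14,0x00,0x03] = 63 63 c0 63 96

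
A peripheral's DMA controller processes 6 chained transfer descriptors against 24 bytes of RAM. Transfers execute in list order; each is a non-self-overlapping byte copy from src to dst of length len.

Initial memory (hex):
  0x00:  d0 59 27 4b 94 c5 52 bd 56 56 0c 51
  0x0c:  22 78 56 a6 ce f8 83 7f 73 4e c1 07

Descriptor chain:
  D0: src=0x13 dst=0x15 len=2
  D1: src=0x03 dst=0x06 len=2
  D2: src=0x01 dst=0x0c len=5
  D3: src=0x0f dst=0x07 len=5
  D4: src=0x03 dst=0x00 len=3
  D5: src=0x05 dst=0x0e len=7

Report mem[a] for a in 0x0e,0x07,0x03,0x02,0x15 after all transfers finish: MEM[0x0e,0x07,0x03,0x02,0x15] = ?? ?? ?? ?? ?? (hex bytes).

MEM[0x0e,0x07,0x03,0x02,0x15] = c5 94 4b c5 7f

D0: mem[0x15..0x16] <- [7f 73]
D1: mem[0x06..0x07] <- [4b 94]
D2: mem[0x0c..0x10] <- [59 27 4b 94 c5]
D3: mem[0x07..0x0b] <- [94 c5 f8 83 7f]
D4: mem[0x00..0x02] <- [4b 94 c5]
D5: mem[0x0e..0x14] <- [c5 4b 94 c5 f8 83 7f]
query mem[0x0e]=0xc5, mem[0x07]=0x94, mem[0x03]=0x4b, mem[0x02]=0xc5, mem[0x15]=0x7f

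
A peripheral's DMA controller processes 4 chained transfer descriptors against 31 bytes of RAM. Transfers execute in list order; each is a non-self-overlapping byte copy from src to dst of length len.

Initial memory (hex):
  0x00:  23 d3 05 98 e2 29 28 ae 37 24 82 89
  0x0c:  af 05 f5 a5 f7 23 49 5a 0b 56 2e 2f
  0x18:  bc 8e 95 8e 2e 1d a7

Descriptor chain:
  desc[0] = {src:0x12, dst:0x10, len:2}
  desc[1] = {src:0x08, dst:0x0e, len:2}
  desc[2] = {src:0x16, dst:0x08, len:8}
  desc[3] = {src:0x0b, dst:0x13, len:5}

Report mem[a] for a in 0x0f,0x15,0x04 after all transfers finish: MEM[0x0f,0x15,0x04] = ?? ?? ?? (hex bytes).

  after D0: wrote 2B at 0x10 = 495a
  after D1: wrote 2B at 0x0e = 3724
  after D2: wrote 8B at 0x08 = 2e2fbc8e958e2e1d
  after D3: wrote 5B at 0x13 = 8e958e2e1d
query mem[0x0f]=0x1d, mem[0x15]=0x8e, mem[0x04]=0xe2

MEM[0x0f,0x15,0x04] = 1d 8e e2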